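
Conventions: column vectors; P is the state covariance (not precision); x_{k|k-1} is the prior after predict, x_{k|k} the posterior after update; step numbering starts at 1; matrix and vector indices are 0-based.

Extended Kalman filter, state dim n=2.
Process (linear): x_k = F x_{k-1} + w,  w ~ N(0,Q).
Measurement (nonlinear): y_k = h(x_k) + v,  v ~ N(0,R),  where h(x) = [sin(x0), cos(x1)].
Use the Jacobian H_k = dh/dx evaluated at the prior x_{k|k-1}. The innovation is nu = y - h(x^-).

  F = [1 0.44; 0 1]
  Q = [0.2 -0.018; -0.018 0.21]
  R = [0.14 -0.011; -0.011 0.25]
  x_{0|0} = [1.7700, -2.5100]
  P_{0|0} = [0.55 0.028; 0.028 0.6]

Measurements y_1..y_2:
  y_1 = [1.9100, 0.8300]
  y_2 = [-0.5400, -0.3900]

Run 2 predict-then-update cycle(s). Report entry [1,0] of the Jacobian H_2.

H_jac[1,0] = 0.0000

step 1: x^-=[0.6656, -2.5100]  P^-=[0.8908 0.2740; 0.2740 0.8100]  H_jac=[0.7865 0.0000; 0.0000 0.5904]  S=[0.6911 0.1162; 0.1162 0.5324]  K=[0.9994 0.0857; 0.1669 0.8619]  nu=[1.2925, 1.6371]  x^+=[2.0975, -0.8833]  P^+=[0.1767 0.0176; 0.0176 0.3618]
step 2: x^-=[1.7089, -0.8833]  P^-=[0.4623 0.1589; 0.1589 0.5718]  H_jac=[-0.1376 0.0000; 0.0000 0.7729]  S=[0.1488 -0.0279; -0.0279 0.5916]  K=[-0.3923 0.1890; -0.0069 0.7468]  nu=[-1.5305, -1.0246]  x^+=[2.1156, -1.6378]  P^+=[0.4141 0.0667; 0.0667 0.2417]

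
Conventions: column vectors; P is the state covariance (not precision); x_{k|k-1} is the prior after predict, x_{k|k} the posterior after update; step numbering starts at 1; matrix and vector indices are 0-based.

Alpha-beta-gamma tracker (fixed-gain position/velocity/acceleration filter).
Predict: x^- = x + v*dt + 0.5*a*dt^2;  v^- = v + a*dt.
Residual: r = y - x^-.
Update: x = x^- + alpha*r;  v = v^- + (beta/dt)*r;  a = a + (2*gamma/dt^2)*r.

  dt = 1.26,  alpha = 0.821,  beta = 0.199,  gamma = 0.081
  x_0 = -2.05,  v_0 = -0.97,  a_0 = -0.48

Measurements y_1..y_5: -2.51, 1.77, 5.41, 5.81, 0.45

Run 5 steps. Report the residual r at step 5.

step 1: x_pred=-3.6532  r=1.1432  x^+=-2.7146  v^+=-1.3942  a^+=-0.3633
step 2: x_pred=-4.7598  r=6.5298  x^+=0.6012  v^+=-0.8208  a^+=0.3030
step 3: x_pred=-0.1925  r=5.6025  x^+=4.4072  v^+=0.4458  a^+=0.8746
step 4: x_pred=5.6632  r=0.1468  x^+=5.7837  v^+=1.5711  a^+=0.8896
step 5: x_pred=8.4694  r=-8.0194  x^+=1.8855  v^+=1.4254  a^+=0.0713

resid = -8.0194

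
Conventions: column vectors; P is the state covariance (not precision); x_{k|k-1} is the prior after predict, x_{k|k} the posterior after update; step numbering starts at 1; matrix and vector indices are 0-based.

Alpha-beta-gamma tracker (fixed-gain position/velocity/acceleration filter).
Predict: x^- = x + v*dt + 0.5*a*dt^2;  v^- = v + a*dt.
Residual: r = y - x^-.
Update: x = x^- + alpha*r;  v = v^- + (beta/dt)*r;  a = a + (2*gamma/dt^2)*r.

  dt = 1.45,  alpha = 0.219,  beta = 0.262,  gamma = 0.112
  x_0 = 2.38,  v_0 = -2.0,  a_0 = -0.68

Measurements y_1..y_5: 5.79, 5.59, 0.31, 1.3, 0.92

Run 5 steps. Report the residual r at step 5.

resid = -5.3878

step 1: x_pred=-1.2349  r=7.0248  x^+=0.3036  v^+=-1.7167  a^+=0.0684
step 2: x_pred=-2.1137  r=7.7037  x^+=-0.4266  v^+=-0.2255  a^+=0.8892
step 3: x_pred=0.1812  r=0.1288  x^+=0.2094  v^+=1.0871  a^+=0.9029
step 4: x_pred=2.7349  r=-1.4349  x^+=2.4206  v^+=2.1370  a^+=0.7500
step 5: x_pred=6.3078  r=-5.3878  x^+=5.1278  v^+=2.2510  a^+=0.1760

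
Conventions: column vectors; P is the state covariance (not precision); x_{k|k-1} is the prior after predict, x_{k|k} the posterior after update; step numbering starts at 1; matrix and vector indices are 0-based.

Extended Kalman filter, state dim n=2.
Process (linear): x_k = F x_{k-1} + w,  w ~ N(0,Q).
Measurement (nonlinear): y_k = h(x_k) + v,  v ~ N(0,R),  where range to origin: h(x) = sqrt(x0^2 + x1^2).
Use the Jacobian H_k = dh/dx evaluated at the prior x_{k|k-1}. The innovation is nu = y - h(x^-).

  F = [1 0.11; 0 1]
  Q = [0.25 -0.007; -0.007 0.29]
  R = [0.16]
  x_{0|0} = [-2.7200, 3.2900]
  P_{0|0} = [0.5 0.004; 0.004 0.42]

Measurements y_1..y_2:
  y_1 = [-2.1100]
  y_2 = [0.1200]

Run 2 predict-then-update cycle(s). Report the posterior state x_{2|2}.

step 1: x^-=[-2.3581, 3.2900]  P^-=[0.7560 0.0432; 0.0432 0.7100]  H_jac=[-0.5826 0.8128]  S=[0.8447]  K=[-0.4798; 0.6534]  nu=[-6.1578]  x^+=[0.5964, -0.7335]  P^+=[0.5615 0.3080; 0.3080 0.3494]
step 2: x^-=[0.5157, -0.7335]  P^-=[0.8835 0.3394; 0.3394 0.6394]  H_jac=[0.5752 -0.8180]  S=[0.5607]  K=[0.4111; -0.5846]  nu=[-0.7766]  x^+=[0.1965, -0.2795]  P^+=[0.7887 0.4742; 0.4742 0.4478]

x_post = [0.1965, -0.2795]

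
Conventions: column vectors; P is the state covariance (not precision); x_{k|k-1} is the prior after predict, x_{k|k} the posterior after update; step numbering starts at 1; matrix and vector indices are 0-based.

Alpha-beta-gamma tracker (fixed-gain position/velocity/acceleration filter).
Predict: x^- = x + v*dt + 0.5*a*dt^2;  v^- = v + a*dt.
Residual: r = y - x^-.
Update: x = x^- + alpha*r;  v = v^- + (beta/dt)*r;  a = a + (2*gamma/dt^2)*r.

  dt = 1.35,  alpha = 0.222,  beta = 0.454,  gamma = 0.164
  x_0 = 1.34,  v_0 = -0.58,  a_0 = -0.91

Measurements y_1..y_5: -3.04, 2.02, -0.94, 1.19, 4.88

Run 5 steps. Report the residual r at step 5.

step 1: x_pred=-0.2722  r=-2.7678  x^+=-0.8867  v^+=-2.7393  a^+=-1.4081
step 2: x_pred=-5.8679  r=7.8879  x^+=-4.1168  v^+=-1.9876  a^+=0.0115
step 3: x_pred=-6.7896  r=5.8496  x^+=-5.4909  v^+=-0.0049  a^+=1.0642
step 4: x_pred=-4.5278  r=5.7178  x^+=-3.2584  v^+=3.3547  a^+=2.0933
step 5: x_pred=3.1779  r=1.7021  x^+=3.5558  v^+=6.7530  a^+=2.3996

resid = 1.7021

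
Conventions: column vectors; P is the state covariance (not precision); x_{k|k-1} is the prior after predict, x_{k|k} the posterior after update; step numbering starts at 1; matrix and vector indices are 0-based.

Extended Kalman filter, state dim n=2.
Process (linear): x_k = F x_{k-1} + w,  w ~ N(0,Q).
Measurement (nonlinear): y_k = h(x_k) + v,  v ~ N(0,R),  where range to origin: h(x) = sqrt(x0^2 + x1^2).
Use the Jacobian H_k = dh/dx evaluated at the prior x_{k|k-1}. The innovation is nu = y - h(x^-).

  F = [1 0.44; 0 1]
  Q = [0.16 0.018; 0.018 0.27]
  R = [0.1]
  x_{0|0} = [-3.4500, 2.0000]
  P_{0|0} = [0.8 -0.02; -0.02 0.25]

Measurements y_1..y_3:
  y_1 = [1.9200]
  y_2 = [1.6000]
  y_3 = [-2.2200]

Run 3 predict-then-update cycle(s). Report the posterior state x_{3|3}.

x_post = [-2.8882, -1.7495]

step 1: x^-=[-2.5700, 2.0000]  P^-=[0.9908 0.1080; 0.1080 0.5200]  H_jac=[-0.7892 0.6142]  S=[0.8085]  K=[-0.8851; 0.2896]  nu=[-1.3365]  x^+=[-1.3871, 1.6130]  P^+=[0.3575 0.3152; 0.3152 0.4522]
step 2: x^-=[-0.6774, 1.6130]  P^-=[0.8824 0.5322; 0.5322 0.7222]  H_jac=[-0.3872 0.9220]  S=[0.4662]  K=[0.3196; 0.9862]  nu=[-0.1494]  x^+=[-0.7252, 1.4656]  P^+=[0.8348 0.3852; 0.3852 0.2687]
step 3: x^-=[-0.0803, 1.4656]  P^-=[1.3858 0.5215; 0.5215 0.5387]  H_jac=[-0.0547 0.9985]  S=[0.5843]  K=[0.7614; 0.8718]  nu=[-3.6878]  x^+=[-2.8882, -1.7495]  P^+=[1.0471 0.1336; 0.1336 0.0946]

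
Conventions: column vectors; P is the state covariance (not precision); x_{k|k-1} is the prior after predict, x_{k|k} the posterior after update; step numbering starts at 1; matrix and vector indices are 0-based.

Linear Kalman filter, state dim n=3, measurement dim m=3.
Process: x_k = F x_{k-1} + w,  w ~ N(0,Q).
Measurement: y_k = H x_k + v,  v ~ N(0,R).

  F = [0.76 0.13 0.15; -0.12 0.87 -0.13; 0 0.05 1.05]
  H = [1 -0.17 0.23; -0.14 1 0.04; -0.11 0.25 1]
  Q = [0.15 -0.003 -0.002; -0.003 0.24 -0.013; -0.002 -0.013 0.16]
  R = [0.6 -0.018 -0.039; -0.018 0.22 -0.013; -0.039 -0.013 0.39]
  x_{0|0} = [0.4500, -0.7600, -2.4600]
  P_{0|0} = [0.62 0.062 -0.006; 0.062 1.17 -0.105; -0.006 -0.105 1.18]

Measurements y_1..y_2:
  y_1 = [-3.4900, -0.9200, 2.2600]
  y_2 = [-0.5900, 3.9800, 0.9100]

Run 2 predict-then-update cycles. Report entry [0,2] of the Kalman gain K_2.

K[0,2] = -0.0306

step 1: x^-=[-0.1258, -0.3954, -2.6210]  P^-=[0.5612 0.0786 0.1739; 0.0786 1.1651 -0.2180; 0.1739 -0.2180 1.4528]  S=[1.3421 -0.2481 0.3990; -0.2481 1.3570 0.0883; 0.3990 0.0883 1.7709]  K=[0.4656 0.0925 -0.0351; 0.0351 0.8514 -0.0139; 0.1536 -0.1566 0.7520]  nu=[-2.8286, -0.4374, 4.9660]  x^+=[-1.6575, -0.9362, 0.7476]  P^+=[0.2915 0.0538 -0.0144; 0.0538 0.1968 -0.0611; -0.0144 -0.0611 0.3030]
step 2: x^-=[-1.2692, -0.7128, 0.7382]  P^-=[0.3335 0.0163 0.0287; 0.0163 0.4004 -0.0998; 0.0287 -0.0998 0.4882]  S=[0.9864 -0.1337 0.0632; -0.1337 0.6149 0.0045; 0.0632 0.0045 0.8501]  K=[0.3478 0.0282 -0.0306; 0.0118 0.6436 -0.0060; 0.1101 -0.1170 0.5336]  nu=[0.3883, 4.4855, 0.2104]  x^+=[-1.0141, 2.1777, 0.3684]  P^+=[0.2169 0.0311 -0.0098; 0.0311 0.1476 -0.0446; -0.0098 -0.0446 0.2154]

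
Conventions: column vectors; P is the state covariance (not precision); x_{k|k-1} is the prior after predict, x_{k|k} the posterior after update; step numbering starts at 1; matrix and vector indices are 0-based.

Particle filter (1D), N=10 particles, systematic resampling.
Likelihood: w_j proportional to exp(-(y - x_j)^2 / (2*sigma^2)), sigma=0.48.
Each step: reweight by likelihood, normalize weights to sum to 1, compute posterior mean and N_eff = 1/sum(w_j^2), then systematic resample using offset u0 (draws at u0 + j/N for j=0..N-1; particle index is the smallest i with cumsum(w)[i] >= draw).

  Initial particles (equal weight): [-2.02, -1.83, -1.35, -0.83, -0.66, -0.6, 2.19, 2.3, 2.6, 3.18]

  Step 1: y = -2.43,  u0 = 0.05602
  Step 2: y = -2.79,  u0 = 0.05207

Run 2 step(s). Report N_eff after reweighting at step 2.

N_eff = 8.3910

step 1: w=[0.5611, 0.3700, 0.0643, 0.0031, 0.0009, 0.0006, 0.0000, 0.0000, 0.0000, 0.0000]  mean=-1.9009  Neff=2.1935  idx=[0, 0, 0, 0, 0, 0, 1, 1, 1, 2]
step 2: w=[0.1332, 0.1332, 0.1332, 0.1332, 0.1332, 0.1332, 0.0652, 0.0652, 0.0652, 0.0054]  mean=-1.9792  Neff=8.3910  idx=[0, 1, 1, 2, 3, 4, 4, 5, 6, 8]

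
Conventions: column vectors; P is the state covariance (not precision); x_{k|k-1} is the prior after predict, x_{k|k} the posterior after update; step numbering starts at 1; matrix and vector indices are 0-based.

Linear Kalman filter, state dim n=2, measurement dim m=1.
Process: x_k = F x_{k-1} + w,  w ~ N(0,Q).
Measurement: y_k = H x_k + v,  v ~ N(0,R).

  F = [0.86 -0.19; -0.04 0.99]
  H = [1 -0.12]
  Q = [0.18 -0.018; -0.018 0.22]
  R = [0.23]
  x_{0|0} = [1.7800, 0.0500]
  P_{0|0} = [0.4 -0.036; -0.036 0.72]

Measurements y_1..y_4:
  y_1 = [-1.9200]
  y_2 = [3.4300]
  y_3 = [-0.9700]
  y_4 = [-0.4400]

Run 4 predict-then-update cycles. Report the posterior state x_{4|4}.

step 1: x^-=[1.5213, -0.0217]  P^-=[0.5136 -0.1981; -0.1981 0.9292]  S=[0.8045]  K=[0.6679; -0.3848]  nu=[-3.4439]  x^+=[-0.7790, 1.3037]  P^+=[0.1547 0.0087; 0.0087 0.8100]
step 2: x^-=[-0.9176, 1.3218]  P^-=[0.3208 -0.1682; -0.1682 1.0135]  S=[0.6058]  K=[0.5629; -0.4785]  nu=[4.5063]  x^+=[1.6189, -0.8343]  P^+=[0.1289 -0.0051; -0.0051 0.8748]
step 3: x^-=[1.5508, -0.8907]  P^-=[0.3085 -0.1913; -0.1913 1.0780]  S=[0.6000]  K=[0.5525; -0.5345]  nu=[-2.6277]  x^+=[0.0990, 0.5138]  P^+=[0.1254 -0.0141; -0.0141 0.9066]
step 4: x^-=[-0.0125, 0.5047]  P^-=[0.3101 -0.2050; -0.2050 1.1098]  S=[0.6053]  K=[0.5530; -0.5587]  nu=[-0.3669]  x^+=[-0.2154, 0.7097]  P^+=[0.1250 -0.0180; -0.0180 0.9209]

x_post = [-0.2154, 0.7097]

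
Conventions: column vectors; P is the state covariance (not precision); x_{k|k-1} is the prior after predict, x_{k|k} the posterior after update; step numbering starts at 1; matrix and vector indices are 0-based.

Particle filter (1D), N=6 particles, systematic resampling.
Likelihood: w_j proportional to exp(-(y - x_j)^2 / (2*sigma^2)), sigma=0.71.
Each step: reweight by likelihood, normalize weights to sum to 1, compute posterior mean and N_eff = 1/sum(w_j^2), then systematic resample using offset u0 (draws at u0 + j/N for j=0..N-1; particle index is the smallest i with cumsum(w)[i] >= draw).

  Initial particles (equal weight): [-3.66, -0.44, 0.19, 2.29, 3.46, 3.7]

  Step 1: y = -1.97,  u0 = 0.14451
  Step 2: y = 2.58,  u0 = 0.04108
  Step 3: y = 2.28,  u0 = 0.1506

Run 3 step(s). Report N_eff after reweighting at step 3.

N_eff = 5.0970

step 1: w=[0.3530, 0.5884, 0.0587, 0.0000, 0.0000, 0.0000]  mean=-1.5396  Neff=2.1087  idx=[0, 0, 1, 1, 1, 2]
step 2: w=[0.0000, 0.0000, 0.0309, 0.0309, 0.0309, 0.9074]  mean=0.1316  Neff=1.2104  idx=[3, 5, 5, 5, 5, 5]
step 3: w=[0.0098, 0.1980, 0.1980, 0.1980, 0.1980, 0.1980]  mean=0.1838  Neff=5.0970  idx=[1, 2, 3, 4, 5, 5]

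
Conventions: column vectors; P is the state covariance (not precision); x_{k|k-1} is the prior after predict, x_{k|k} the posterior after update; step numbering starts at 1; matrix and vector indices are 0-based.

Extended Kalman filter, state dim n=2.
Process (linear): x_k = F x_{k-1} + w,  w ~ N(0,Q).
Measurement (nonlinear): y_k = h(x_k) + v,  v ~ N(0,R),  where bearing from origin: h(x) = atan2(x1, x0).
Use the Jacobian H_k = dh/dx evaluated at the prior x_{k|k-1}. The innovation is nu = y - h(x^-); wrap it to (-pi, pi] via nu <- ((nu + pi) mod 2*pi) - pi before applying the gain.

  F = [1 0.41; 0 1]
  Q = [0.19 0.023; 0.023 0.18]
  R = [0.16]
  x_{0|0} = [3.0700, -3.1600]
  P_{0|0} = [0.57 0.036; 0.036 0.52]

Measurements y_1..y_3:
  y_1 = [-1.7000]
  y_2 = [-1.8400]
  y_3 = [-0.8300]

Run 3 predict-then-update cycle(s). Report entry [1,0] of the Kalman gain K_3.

step 1: x^-=[1.7744, -3.1600]  P^-=[0.8769 0.2722; 0.2722 0.7000]  H_jac=[0.2406 0.1351]  S=[0.2412]  K=[1.0271; 0.6635]  nu=[-0.6408]  x^+=[1.1162, -3.5852]  P^+=[0.6225 0.1078; 0.1078 0.5938]
step 2: x^-=[-0.3537, -3.5852]  P^-=[1.0007 0.3743; 0.3743 0.7738]  H_jac=[0.2762 -0.0273]  S=[0.2313]  K=[1.1510; 0.3558]  nu=[-0.1709]  x^+=[-0.5504, -3.6460]  P^+=[0.6943 0.2795; 0.2795 0.7445]
step 3: x^-=[-2.0452, -3.6460]  P^-=[1.2386 0.6078; 0.6078 0.9245]  H_jac=[0.2086 -0.1170]  S=[0.1969]  K=[0.9512; 0.0945]  nu=[1.2520]  x^+=[-0.8544, -3.5277]  P^+=[1.0605 0.5901; 0.5901 0.9228]

K[1,0] = 0.0945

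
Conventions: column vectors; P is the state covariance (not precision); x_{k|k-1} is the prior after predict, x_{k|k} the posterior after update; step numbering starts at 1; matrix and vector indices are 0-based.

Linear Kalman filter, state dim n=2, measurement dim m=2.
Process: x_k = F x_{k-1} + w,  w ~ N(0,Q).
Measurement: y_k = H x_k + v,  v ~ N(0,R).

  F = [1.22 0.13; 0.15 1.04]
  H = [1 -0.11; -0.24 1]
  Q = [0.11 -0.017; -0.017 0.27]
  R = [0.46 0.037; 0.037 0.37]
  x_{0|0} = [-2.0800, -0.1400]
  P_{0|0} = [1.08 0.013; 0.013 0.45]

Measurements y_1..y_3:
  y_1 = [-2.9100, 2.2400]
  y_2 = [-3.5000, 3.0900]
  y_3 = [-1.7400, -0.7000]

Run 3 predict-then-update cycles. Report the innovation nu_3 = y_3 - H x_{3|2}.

innov = [2.2553, -2.7507]

step 1: x^-=[-2.5558, -0.4576]  P^-=[1.7292 0.2582; 0.2582 0.7851]  S=[2.1419 -0.1993; -0.1993 1.1307]  K=[0.7942 0.0013; 0.1421 0.6645]  nu=[-0.4045, 2.0842]  x^+=[-2.8743, 0.8700]  P^+=[0.3787 0.1208; 0.1208 0.2801]
step 2: x^-=[-3.3935, 0.4736]  P^-=[0.7166 0.2457; 0.2457 0.6192]  S=[1.1301 0.0491; 0.0491 0.9125]  K=[0.6081 0.0481; 0.1308 0.6069]  nu=[-0.0544, 1.8019]  x^+=[-3.3400, 1.5601]  P^+=[0.2937 0.1108; 0.1108 0.2560]
step 3: x^-=[-3.8719, 1.1215]  P^-=[0.5866 0.2141; 0.2141 0.5880]  S=[1.0066 0.0513; 0.0513 0.8891]  K=[0.5568 0.0503; 0.1180 0.5968]  nu=[2.2553, -2.7507]  x^+=[-2.7546, -0.2540]  P^+=[0.2694 0.1039; 0.1039 0.2501]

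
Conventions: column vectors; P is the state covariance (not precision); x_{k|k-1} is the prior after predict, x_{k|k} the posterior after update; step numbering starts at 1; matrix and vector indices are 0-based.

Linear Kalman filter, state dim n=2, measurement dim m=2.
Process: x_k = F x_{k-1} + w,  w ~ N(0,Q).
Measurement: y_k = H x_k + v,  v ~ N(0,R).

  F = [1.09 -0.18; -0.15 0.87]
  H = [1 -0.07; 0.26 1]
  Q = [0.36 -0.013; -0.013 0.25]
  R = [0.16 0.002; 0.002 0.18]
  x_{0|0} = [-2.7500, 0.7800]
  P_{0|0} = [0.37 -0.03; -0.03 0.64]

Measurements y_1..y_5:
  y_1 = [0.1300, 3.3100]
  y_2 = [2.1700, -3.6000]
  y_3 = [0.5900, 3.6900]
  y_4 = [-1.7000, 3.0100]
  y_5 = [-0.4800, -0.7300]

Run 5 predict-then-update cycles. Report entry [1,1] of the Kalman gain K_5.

K[1,1] = 0.6412

step 1: x^-=[-3.1379, 1.0911]  P^-=[0.8321 -0.2030; -0.2030 0.7506]  S=[1.0242 -0.0335; -0.0335 0.8813]  K=[0.8278 0.0466; -0.2239 0.7833]  nu=[3.3443, 3.0348]  x^+=[-0.2279, 2.7195]  P^+=[0.1309 -0.0240; -0.0240 0.1468]
step 2: x^-=[-0.7379, 2.4002]  P^-=[0.5297 -0.0808; -0.0808 0.3703]  S=[0.7028 0.0345; 0.0345 0.5441]  K=[0.7589 0.0565; -0.1839 0.6536]  nu=[3.0759, -5.8083]  x^+=[1.2681, -1.9620]  P^+=[0.1202 -0.0195; -0.0195 0.1224]
step 3: x^-=[1.7354, -1.8971]  P^-=[0.5144 -0.0709; -0.0709 0.3504]  S=[0.6861 0.0416; 0.0416 0.5283]  K=[0.7534 0.0596; -0.1780 0.6424]  nu=[-1.2781, 5.1359]  x^+=[1.0786, 1.6298]  P^+=[0.1194 -0.0188; -0.0188 0.1202]
step 4: x^-=[0.8823, 1.2561]  P^-=[0.5131 -0.0697; -0.0697 0.3485]  S=[0.6845 0.0426; 0.0426 0.5270]  K=[0.7529 0.0601; -0.1773 0.6413]  nu=[-2.4944, 1.5245]  x^+=[-0.9041, 2.6761]  P^+=[0.1193 -0.0187; -0.0187 0.1199]
step 5: x^-=[-1.4672, 2.4639]  P^-=[0.5129 -0.0695; -0.0695 0.3483]  S=[0.6844 0.0427; 0.0427 0.5269]  K=[0.7529 0.0601; -0.1772 0.6412]  nu=[1.1597, -2.8124]  x^+=[-0.7632, 0.4549]  P^+=[0.1193 -0.0187; -0.0187 0.1199]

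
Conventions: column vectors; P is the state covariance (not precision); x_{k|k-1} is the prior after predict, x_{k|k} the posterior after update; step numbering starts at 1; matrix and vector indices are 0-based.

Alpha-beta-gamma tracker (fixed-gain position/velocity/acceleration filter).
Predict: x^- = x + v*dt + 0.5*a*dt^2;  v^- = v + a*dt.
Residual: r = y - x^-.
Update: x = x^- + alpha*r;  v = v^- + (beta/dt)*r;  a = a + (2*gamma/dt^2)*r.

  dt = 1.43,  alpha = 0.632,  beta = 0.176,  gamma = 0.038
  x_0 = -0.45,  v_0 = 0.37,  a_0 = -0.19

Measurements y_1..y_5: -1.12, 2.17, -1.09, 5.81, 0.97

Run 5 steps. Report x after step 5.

step 1: x_pred=-0.1152  r=-1.0048  x^+=-0.7502  v^+=-0.0254  a^+=-0.2273
step 2: x_pred=-1.0190  r=3.1890  x^+=0.9965  v^+=0.0420  a^+=-0.1088
step 3: x_pred=0.9453  r=-2.0353  x^+=-0.3410  v^+=-0.3641  a^+=-0.1845
step 4: x_pred=-1.0503  r=6.8603  x^+=3.2854  v^+=0.2164  a^+=0.0705
step 5: x_pred=3.6670  r=-2.6970  x^+=1.9625  v^+=-0.0147  a^+=-0.0297

x_post = 1.9625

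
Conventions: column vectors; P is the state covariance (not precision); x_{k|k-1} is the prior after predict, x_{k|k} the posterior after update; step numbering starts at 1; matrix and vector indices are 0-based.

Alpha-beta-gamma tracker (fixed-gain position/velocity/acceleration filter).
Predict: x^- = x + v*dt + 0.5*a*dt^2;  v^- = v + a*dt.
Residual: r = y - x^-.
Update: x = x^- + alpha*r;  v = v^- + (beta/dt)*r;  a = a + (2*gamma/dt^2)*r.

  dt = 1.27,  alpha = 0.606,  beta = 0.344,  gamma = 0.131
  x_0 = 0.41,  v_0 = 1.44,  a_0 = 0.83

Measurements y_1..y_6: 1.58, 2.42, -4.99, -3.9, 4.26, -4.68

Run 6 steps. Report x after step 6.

x_post = -4.1234

step 1: x_pred=2.9082  r=-1.3282  x^+=2.1033  v^+=2.1343  a^+=0.6143
step 2: x_pred=5.3093  r=-2.8893  x^+=3.5584  v^+=2.1318  a^+=0.1449
step 3: x_pred=6.3827  r=-11.3727  x^+=-0.5092  v^+=-0.7646  a^+=-1.7025
step 4: x_pred=-2.8531  r=-1.0469  x^+=-3.4875  v^+=-3.2103  a^+=-1.8725
step 5: x_pred=-9.0747  r=13.3347  x^+=-0.9939  v^+=-1.9765  a^+=0.2936
step 6: x_pred=-3.2672  r=-1.4128  x^+=-4.1234  v^+=-1.9863  a^+=0.0641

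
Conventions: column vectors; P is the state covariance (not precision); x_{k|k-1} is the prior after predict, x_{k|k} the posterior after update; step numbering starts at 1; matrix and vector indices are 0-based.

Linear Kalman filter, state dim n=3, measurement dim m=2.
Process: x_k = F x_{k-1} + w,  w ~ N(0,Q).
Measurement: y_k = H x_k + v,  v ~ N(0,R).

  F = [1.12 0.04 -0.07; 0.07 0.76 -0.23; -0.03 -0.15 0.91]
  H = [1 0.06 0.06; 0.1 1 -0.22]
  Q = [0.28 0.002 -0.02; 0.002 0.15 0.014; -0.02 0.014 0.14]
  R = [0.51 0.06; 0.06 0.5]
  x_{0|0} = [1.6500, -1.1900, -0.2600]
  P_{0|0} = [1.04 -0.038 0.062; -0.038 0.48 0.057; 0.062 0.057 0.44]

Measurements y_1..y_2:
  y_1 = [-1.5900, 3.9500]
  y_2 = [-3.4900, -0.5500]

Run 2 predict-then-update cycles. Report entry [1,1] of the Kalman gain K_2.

K[1,1] = 0.3751

step 1: x^-=[1.8186, -0.7291, -0.1076]  P^-=[1.5741 0.0529 -0.0134; 0.0529 0.4297 -0.0880; -0.0134 -0.0880 0.4968]  S=[2.0915 0.2886; 0.2886 1.0193]  K=[0.7543 -0.0044; -0.0275 0.4535; 0.0335 -0.2043]  nu=[-3.3584, 4.4736]  x^+=[-0.7342, 1.3918, -1.1342]  P^+=[0.3858 -0.0005 -0.0227; -0.0005 0.2257 0.0024; -0.0227 0.0024 0.4559]
step 2: x^-=[-0.6872, 1.2672, -1.2189]  P^-=[0.7701 0.0518 -0.0863; 0.0518 0.3062 -0.1078; -0.0863 -0.1078 0.5235]  S=[1.2782 0.2140; 0.2140 0.9008]  K=[0.5972 0.0222; -0.0129 0.3751; -0.0052 -0.2559]  nu=[-2.8057, -2.0166]  x^+=[-2.4075, 0.5472, -0.6884]  P^+=[0.3082 0.0063 -0.0445; 0.0063 0.1813 -0.0217; -0.0445 -0.0217 0.4639]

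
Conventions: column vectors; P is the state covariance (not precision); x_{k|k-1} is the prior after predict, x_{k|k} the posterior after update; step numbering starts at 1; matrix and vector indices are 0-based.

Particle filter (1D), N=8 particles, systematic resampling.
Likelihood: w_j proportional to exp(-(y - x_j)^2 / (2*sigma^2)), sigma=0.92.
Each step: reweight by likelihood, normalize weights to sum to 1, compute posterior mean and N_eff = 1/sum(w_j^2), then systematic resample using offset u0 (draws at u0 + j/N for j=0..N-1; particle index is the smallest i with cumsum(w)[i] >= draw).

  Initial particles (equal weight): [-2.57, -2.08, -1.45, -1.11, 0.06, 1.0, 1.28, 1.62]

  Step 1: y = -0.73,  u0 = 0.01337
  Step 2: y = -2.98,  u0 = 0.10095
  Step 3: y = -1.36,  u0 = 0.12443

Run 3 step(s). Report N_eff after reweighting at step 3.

step 1: w=[0.0433, 0.1091, 0.2357, 0.2940, 0.2215, 0.0546, 0.0294, 0.0123]  mean=-0.8810  Neff=4.7882  idx=[0, 1, 2, 3, 3, 3, 4, 4]
step 2: w=[0.4183, 0.2863, 0.1159, 0.0585, 0.0585, 0.0585, 0.0020, 0.0020]  mean=-2.0332  Neff=3.5634  idx=[0, 0, 0, 1, 1, 2, 3, 5]
step 3: w=[0.0744, 0.0744, 0.0744, 0.1301, 0.1301, 0.1759, 0.1703, 0.1703]  mean=-1.7482  Neff=7.1723  idx=[1, 3, 4, 5, 5, 6, 7, 7]

N_eff = 7.1723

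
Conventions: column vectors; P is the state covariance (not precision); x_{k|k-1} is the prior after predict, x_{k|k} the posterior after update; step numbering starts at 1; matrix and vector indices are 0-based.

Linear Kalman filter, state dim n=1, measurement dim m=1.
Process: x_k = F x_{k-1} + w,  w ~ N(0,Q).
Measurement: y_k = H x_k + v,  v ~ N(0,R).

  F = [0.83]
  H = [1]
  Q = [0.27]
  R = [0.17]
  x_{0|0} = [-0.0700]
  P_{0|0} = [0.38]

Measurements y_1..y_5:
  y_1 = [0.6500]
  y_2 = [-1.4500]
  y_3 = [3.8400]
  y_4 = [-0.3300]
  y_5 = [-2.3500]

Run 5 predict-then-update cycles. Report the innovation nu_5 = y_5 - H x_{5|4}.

innov = [-2.6965]

step 1: x^-=[-0.0581]  P^-=[0.5318]  S=[0.7018]  K=[0.7578]  nu=[0.7081]  x^+=[0.4785]  P^+=[0.1288]
step 2: x^-=[0.3971]  P^-=[0.3587]  S=[0.5287]  K=[0.6785]  nu=[-1.8471]  x^+=[-0.8561]  P^+=[0.1153]
step 3: x^-=[-0.7106]  P^-=[0.3495]  S=[0.5195]  K=[0.6727]  nu=[4.5506]  x^+=[2.3508]  P^+=[0.1144]
step 4: x^-=[1.9511]  P^-=[0.3488]  S=[0.5188]  K=[0.6723]  nu=[-2.2811]  x^+=[0.4175]  P^+=[0.1143]
step 5: x^-=[0.3465]  P^-=[0.3487]  S=[0.5187]  K=[0.6723]  nu=[-2.6965]  x^+=[-1.4663]  P^+=[0.1143]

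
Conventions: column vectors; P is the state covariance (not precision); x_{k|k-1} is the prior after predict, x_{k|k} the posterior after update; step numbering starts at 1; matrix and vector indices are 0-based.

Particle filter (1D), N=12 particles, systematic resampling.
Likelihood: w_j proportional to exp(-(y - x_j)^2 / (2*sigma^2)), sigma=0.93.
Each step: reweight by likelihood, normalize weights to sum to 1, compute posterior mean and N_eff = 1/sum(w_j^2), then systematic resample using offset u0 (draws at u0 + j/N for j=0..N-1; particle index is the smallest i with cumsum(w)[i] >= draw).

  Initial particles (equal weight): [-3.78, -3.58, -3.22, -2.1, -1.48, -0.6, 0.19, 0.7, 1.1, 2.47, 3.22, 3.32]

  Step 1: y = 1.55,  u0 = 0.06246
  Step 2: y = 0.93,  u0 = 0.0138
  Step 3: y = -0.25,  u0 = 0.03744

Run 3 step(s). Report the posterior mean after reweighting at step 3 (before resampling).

step 1: w=[0.0000, 0.0000, 0.0000, 0.0002, 0.0017, 0.0235, 0.1167, 0.2239, 0.3024, 0.2084, 0.0678, 0.0556]  mean=1.4121  Neff=4.8350  idx=[6, 7, 7, 7, 8, 8, 8, 8, 9, 9, 10, 11]
step 2: w=[0.0892, 0.1188, 0.1188, 0.1188, 0.1204, 0.1204, 0.1204, 0.1204, 0.0311, 0.0311, 0.0059, 0.0045]  mean=0.9840  Neff=9.0648  idx=[0, 1, 1, 2, 3, 3, 4, 5, 5, 6, 7, 8]
step 3: w=[0.1591, 0.1056, 0.1056, 0.1056, 0.1056, 0.1056, 0.0621, 0.0621, 0.0621, 0.0621, 0.0621, 0.0025]  mean=0.7473  Neff=9.9636  idx=[0, 0, 1, 2, 3, 3, 4, 5, 6, 7, 8, 10]

post_mean = 0.7473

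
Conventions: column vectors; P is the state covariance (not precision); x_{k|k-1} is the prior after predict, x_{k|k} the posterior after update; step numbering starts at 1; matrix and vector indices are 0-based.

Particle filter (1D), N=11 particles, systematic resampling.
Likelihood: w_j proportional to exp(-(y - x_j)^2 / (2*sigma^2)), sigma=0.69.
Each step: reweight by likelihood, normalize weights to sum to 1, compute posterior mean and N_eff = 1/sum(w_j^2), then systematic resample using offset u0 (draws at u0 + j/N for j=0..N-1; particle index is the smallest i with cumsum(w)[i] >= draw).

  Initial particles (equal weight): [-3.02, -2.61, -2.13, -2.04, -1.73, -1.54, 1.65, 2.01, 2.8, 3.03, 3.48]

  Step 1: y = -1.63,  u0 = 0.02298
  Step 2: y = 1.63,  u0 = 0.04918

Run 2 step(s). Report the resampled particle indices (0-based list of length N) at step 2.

resampled_idx = [6, 7, 8, 9, 9, 9, 9, 10, 10, 10, 10]

step 1: w=[0.0322, 0.0893, 0.1883, 0.2052, 0.2423, 0.2428, 0.0000, 0.0000, 0.0000, 0.0000, 0.0000]  mean=-1.9429  Neff=4.8973  idx=[0, 1, 2, 2, 3, 3, 4, 4, 4, 5, 5]
step 2: w=[0.0000, 0.0001, 0.0047, 0.0047, 0.0095, 0.0095, 0.0938, 0.0938, 0.0938, 0.3451, 0.3451]  mean=-1.6086  Neff=3.7768  idx=[6, 7, 8, 9, 9, 9, 9, 10, 10, 10, 10]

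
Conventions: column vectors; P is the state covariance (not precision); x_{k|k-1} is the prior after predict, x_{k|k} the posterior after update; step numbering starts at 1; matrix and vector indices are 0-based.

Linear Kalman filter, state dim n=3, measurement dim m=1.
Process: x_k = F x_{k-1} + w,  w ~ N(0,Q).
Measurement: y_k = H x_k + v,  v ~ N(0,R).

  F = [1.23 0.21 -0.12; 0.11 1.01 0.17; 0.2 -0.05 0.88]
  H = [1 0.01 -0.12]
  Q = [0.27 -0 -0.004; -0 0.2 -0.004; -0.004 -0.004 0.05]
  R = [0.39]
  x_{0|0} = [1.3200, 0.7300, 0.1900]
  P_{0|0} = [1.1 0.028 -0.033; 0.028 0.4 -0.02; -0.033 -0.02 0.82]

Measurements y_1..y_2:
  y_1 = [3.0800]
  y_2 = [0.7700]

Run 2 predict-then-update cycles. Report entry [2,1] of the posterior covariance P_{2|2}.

step 1: x^-=[1.7541, 0.9148, 0.3947]  P^-=[1.9889 0.2476 0.1365; 0.2476 0.6432 0.1063; 0.1365 0.1063 0.7196]  S=[2.3612]  K=[0.8364; 0.1022; 0.0217]  nu=[1.3641]  x^+=[2.8951, 1.0542, 0.4243]  P^+=[0.3370 0.0458 0.0937; 0.0458 0.6185 0.1010; 0.0937 0.1010 0.7185]
step 2: x^-=[3.7314, 1.4553, 0.8997]  P^-=[0.8084 0.2298 0.1141; 0.2298 0.9041 0.1898; 0.1141 0.1898 0.6446]  S=[1.1845]  K=[0.6728; 0.1824; 0.0326]  nu=[-2.8680]  x^+=[1.8017, 0.9322, 0.8062]  P^+=[0.2721 0.0844 0.0881; 0.0844 0.8647 0.1828; 0.0881 0.1828 0.6433]

P_post[2,1] = 0.1828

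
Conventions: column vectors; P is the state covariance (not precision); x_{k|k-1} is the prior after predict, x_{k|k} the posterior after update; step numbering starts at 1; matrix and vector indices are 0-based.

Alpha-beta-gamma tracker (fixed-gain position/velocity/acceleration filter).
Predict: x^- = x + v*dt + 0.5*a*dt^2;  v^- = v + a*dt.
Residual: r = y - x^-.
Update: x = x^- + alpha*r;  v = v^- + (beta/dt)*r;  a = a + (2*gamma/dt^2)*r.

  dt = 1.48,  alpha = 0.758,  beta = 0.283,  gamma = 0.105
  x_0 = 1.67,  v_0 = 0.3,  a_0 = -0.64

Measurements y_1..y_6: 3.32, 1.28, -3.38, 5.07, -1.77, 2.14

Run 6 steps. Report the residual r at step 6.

resid = 4.7512

step 1: x_pred=1.4131  r=1.9069  x^+=2.8585  v^+=-0.2826  a^+=-0.4572
step 2: x_pred=1.9396  r=-0.6596  x^+=1.4396  v^+=-1.0853  a^+=-0.5204
step 3: x_pred=-0.7366  r=-2.6434  x^+=-2.7403  v^+=-2.3610  a^+=-0.7738
step 4: x_pred=-7.0821  r=12.1521  x^+=2.1292  v^+=-1.1826  a^+=0.3912
step 5: x_pred=0.8074  r=-2.5774  x^+=-1.1463  v^+=-1.0965  a^+=0.1441
step 6: x_pred=-2.6112  r=4.7512  x^+=0.9902  v^+=0.0253  a^+=0.5996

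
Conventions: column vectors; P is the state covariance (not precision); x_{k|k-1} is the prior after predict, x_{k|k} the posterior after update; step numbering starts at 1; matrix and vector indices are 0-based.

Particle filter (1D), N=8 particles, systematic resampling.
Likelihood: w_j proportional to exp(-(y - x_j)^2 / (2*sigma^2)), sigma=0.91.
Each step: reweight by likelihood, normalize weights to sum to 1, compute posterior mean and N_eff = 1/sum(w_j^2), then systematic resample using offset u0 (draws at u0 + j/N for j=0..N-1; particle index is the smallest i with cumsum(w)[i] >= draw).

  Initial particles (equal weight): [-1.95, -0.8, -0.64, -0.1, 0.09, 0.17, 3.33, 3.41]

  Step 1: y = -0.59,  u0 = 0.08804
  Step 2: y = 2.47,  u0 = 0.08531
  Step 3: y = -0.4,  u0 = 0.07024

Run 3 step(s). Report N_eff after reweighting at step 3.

N_eff = 7.9837

step 1: w=[0.0707, 0.2105, 0.2158, 0.1870, 0.1635, 0.1525, 0.0000, 0.0000]  mean=-0.4224  Neff=5.5306  idx=[1, 1, 2, 2, 3, 4, 4, 5]
step 2: w=[0.0117, 0.0117, 0.0217, 0.0217, 0.1384, 0.2442, 0.2442, 0.3062]  mean=0.0356  Neff=4.2837  idx=[4, 5, 5, 6, 6, 7, 7, 7]
step 3: w=[0.1378, 0.1259, 0.1259, 0.1259, 0.1259, 0.1196, 0.1196, 0.1196]  mean=0.0925  Neff=7.9837  idx=[0, 1, 2, 3, 4, 5, 6, 7]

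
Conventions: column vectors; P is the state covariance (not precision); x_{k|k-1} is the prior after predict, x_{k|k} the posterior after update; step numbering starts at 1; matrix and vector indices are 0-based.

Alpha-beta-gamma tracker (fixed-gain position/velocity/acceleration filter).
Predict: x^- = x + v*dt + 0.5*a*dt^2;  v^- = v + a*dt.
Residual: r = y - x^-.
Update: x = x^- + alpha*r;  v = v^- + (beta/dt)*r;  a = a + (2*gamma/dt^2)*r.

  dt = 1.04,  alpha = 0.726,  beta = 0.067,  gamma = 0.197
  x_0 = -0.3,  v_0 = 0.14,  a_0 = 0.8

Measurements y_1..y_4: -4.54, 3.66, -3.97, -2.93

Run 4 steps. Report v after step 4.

step 1: x_pred=0.2782  r=-4.8182  x^+=-3.2198  v^+=0.6616  a^+=-0.9552
step 2: x_pred=-3.0483  r=6.7083  x^+=1.8219  v^+=0.1004  a^+=1.4885
step 3: x_pred=2.7313  r=-6.7013  x^+=-2.1338  v^+=1.2167  a^+=-0.9526
step 4: x_pred=-1.3836  r=-1.5464  x^+=-2.5063  v^+=0.1264  a^+=-1.5159

v_post = 0.1264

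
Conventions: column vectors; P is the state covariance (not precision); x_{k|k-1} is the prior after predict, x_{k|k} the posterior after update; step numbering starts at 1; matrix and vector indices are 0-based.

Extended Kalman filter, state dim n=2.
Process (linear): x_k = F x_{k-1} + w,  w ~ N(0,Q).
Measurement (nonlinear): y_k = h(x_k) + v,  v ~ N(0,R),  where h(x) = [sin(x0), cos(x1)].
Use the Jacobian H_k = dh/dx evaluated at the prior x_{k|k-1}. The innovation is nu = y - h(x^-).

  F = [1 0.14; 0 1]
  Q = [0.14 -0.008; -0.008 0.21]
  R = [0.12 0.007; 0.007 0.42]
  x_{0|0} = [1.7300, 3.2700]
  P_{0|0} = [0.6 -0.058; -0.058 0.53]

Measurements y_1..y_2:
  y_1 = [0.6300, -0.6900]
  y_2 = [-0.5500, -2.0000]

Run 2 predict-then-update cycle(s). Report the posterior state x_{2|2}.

x_post = [3.4883, 3.0784]

step 1: x^-=[2.1878, 3.2700]  P^-=[0.7341 0.0082; 0.0082 0.7400]  H_jac=[-0.5786 0.0000; 0.0000 0.1281]  S=[0.3658 0.0064; 0.0064 0.4321]  K=[-1.1617 0.0196; -0.0168 0.2195]  nu=[-0.1856, 0.3018]  x^+=[2.4093, 3.3394]  P^+=[0.2407 0.0008; 0.0008 0.7191]
step 2: x^-=[2.8769, 3.3394]  P^-=[0.3950 0.0935; 0.0935 0.9291]  H_jac=[-0.9652 0.0000; 0.0000 0.1965]  S=[0.4880 -0.0107; -0.0107 0.4559]  K=[-0.7808 0.0219; -0.1762 0.3963]  nu=[-0.8117, -1.0195]  x^+=[3.4883, 3.0784]  P^+=[0.0969 0.0190; 0.0190 0.8409]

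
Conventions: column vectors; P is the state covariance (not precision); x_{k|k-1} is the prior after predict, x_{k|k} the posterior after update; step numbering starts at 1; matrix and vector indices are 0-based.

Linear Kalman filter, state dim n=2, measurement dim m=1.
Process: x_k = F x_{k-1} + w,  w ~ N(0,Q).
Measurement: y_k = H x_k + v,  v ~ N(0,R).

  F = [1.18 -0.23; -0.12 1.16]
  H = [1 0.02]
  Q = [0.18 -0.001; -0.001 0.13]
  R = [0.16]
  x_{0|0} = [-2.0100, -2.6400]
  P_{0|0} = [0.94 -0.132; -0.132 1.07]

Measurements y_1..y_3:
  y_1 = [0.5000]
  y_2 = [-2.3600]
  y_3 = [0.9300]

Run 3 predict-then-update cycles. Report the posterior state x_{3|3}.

step 1: x^-=[-1.7646, -2.8212]  P^-=[1.6171 -0.6039; -0.6039 1.6201]  S=[1.7536]  K=[0.9153; -0.3259]  nu=[2.3210]  x^+=[0.3598, -3.5776]  P^+=[0.1481 -0.0808; -0.0808 1.4338]
step 2: x^-=[1.2474, -4.1932]  P^-=[0.5059 -0.5174; -0.5174 2.0840]  S=[0.6460]  K=[0.7671; -0.7363]  nu=[-3.5235]  x^+=[-1.4553, -1.5987]  P^+=[0.1258 -0.1525; -0.1525 1.7337]
step 3: x^-=[-1.3496, -1.6799]  P^-=[0.5296 -0.6943; -0.6943 2.5072]  S=[0.6628]  K=[0.7781; -0.9718]  nu=[2.3132]  x^+=[0.4502, -3.9278]  P^+=[0.1284 -0.1931; -0.1931 1.8812]

x_post = [0.4502, -3.9278]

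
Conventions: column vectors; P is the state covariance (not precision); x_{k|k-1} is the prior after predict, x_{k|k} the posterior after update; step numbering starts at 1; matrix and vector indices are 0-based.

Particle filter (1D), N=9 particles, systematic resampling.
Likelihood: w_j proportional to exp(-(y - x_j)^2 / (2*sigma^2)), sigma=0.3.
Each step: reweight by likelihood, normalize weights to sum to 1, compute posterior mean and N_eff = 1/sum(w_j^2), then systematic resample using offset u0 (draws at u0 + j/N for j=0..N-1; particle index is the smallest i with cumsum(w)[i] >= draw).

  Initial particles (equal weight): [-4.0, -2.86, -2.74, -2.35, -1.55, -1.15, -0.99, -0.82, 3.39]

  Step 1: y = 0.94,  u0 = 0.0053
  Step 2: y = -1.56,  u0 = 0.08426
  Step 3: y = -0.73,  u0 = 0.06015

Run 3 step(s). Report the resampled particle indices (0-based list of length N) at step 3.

resampled_idx = [0, 2, 2, 3, 4, 5, 6, 7, 8]

step 1: w=[0.0000, 0.0000, 0.0000, 0.0000, 0.0000, 0.0008, 0.0297, 0.9694, 0.0000]  mean=-0.8253  Neff=1.0630  idx=[6, 7, 7, 7, 7, 7, 7, 7, 7]
step 2: w=[0.3011, 0.0874, 0.0874, 0.0874, 0.0874, 0.0874, 0.0874, 0.0874, 0.0874]  mean=-0.8712  Neff=6.5917  idx=[0, 0, 1, 2, 3, 4, 6, 7, 8]
step 3: w=[0.0852, 0.0852, 0.1185, 0.1185, 0.1185, 0.1185, 0.1185, 0.1185, 0.1185]  mean=-0.8490  Neff=8.8619  idx=[0, 2, 2, 3, 4, 5, 6, 7, 8]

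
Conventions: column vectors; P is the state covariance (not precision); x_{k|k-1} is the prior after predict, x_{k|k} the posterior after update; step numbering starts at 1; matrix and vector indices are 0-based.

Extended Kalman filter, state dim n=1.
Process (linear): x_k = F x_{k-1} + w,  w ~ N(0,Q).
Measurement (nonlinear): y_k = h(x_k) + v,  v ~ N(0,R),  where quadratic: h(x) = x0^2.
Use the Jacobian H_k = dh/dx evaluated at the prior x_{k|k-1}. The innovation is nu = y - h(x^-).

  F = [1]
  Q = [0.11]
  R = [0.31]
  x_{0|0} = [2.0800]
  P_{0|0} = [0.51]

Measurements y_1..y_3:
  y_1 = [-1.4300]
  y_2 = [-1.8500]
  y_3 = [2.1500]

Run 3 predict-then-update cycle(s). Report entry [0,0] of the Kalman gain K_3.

step 1: x^-=[2.0800]  P^-=[0.6200]  H_jac=[4.1600]  S=[11.0395]  K=[0.2336]  nu=[-5.7564]  x^+=[0.7351]  P^+=[0.0174]
step 2: x^-=[0.7351]  P^-=[0.1274]  H_jac=[1.4702]  S=[0.5854]  K=[0.3200]  nu=[-2.3904]  x^+=[-0.0298]  P^+=[0.0675]
step 3: x^-=[-0.0298]  P^-=[0.1775]  H_jac=[-0.0596]  S=[0.3106]  K=[-0.0340]  nu=[2.1491]  x^+=[-0.1029]  P^+=[0.1771]

K[0,0] = -0.0340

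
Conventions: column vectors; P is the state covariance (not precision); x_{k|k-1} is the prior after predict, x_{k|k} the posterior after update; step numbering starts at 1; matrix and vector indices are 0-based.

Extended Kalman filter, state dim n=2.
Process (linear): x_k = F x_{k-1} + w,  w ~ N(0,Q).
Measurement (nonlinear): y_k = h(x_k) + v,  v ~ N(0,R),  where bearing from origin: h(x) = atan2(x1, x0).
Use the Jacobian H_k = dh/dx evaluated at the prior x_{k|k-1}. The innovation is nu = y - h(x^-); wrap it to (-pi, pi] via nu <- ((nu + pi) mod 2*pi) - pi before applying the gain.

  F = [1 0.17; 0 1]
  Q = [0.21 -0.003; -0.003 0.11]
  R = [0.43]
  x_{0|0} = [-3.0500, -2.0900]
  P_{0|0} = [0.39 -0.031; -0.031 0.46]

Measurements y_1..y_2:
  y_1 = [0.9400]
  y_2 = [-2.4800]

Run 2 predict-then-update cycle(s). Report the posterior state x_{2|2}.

x_post = [-4.0342, -1.4968]

step 1: x^-=[-3.4053, -2.0900]  P^-=[0.6028 0.0442; 0.0442 0.5700]  H_jac=[0.1309 -0.2133]  S=[0.4638]  K=[0.1498; -0.2497]  nu=[-2.7521]  x^+=[-3.8176, -1.4029]  P^+=[0.5923 0.0615; 0.0615 0.5411]
step 2: x^-=[-4.0561, -1.4029]  P^-=[0.8389 0.1505; 0.1505 0.6511]  H_jac=[0.0762 -0.2202]  S=[0.4614]  K=[0.0666; -0.2859]  nu=[0.3286]  x^+=[-4.0342, -1.4968]  P^+=[0.8369 0.1593; 0.1593 0.6134]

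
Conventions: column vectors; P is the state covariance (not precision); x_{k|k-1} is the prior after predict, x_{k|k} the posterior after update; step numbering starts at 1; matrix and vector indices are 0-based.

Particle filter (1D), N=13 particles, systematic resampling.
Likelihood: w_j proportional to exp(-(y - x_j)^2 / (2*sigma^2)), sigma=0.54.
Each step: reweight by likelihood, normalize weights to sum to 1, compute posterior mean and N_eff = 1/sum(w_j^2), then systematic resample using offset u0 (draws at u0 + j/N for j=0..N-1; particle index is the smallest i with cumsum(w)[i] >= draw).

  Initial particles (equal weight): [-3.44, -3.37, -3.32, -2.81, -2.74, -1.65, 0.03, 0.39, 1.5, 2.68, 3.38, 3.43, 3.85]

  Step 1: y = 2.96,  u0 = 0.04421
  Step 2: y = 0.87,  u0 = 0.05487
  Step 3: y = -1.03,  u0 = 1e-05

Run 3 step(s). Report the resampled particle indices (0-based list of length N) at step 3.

step 1: w=[0.0000, 0.0000, 0.0000, 0.0000, 0.0000, 0.0000, 0.0000, 0.0000, 0.0100, 0.3387, 0.2863, 0.2653, 0.0996]  mean=3.1841  Neff=3.6085  idx=[9, 9, 9, 9, 10, 10, 10, 10, 11, 11, 11, 11, 12]
step 2: w=[0.2477, 0.2477, 0.2477, 0.2477, 0.0014, 0.0014, 0.0014, 0.0014, 0.0009, 0.0009, 0.0009, 0.0009, 0.0000]  mean=2.6866  Neff=4.0741  idx=[0, 0, 0, 1, 1, 1, 2, 2, 2, 3, 3, 3, 3]
step 3: w=[0.0769, 0.0769, 0.0769, 0.0769, 0.0769, 0.0769, 0.0769, 0.0769, 0.0769, 0.0769, 0.0769, 0.0769, 0.0769]  mean=2.6800  Neff=13.0000  idx=[0, 1, 2, 3, 4, 5, 6, 7, 8, 9, 10, 11, 12]

resampled_idx = [0, 1, 2, 3, 4, 5, 6, 7, 8, 9, 10, 11, 12]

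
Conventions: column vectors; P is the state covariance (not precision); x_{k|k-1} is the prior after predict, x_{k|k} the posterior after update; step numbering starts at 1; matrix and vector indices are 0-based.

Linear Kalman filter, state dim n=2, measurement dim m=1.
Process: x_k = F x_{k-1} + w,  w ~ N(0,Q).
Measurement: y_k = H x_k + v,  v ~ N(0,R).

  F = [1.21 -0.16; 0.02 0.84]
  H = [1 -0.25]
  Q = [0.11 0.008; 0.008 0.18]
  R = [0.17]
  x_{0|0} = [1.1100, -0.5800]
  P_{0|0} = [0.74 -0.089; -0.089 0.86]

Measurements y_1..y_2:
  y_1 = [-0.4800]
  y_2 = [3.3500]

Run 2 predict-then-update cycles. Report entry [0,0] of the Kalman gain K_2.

step 1: x^-=[1.4359, -0.4650]  P^-=[1.2499 -0.1799; -0.1799 0.7841]  S=[1.5588]  K=[0.8307; -0.2411]  nu=[-2.0322]  x^+=[-0.2521, 0.0250]  P^+=[0.1743 0.1324; 0.1324 0.6935]
step 2: x^-=[-0.3091, 0.0160]  P^-=[0.3317 0.0531; 0.0531 0.6738]  S=[0.5172]  K=[0.6156; -0.2229]  nu=[3.6631]  x^+=[1.9459, -0.8007]  P^+=[0.1357 0.1241; 0.1241 0.6481]

K[0,0] = 0.6156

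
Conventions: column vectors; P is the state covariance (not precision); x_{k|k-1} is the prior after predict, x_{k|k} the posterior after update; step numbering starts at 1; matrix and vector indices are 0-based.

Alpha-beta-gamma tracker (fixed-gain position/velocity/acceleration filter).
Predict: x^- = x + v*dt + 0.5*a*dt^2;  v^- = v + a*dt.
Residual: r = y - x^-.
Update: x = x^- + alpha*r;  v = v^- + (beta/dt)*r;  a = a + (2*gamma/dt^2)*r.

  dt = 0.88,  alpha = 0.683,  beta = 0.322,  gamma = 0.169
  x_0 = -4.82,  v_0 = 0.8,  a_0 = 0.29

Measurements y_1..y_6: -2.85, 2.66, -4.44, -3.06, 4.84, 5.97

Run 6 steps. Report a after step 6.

step 1: x_pred=-4.0037  r=1.1537  x^+=-3.2157  v^+=1.4774  a^+=0.7936
step 2: x_pred=-1.6084  r=4.2684  x^+=1.3069  v^+=3.7375  a^+=2.6566
step 3: x_pred=5.6246  r=-10.0646  x^+=-1.2495  v^+=2.3926  a^+=-1.7363
step 4: x_pred=0.1837  r=-3.2437  x^+=-2.0318  v^+=-0.3222  a^+=-3.1520
step 5: x_pred=-3.5358  r=8.3758  x^+=2.1849  v^+=-0.0312  a^+=0.5037
step 6: x_pred=2.3524  r=3.6176  x^+=4.8232  v^+=1.7357  a^+=2.0827

a_post = 2.0827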